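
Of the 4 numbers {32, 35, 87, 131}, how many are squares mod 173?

(32/173) = -1 → non-residue.
(35/173) = +1 → QR.
(87/173) = -1 → non-residue.
(131/173) = -1 → non-residue.
Total quadratic residues among the 4: 1.

1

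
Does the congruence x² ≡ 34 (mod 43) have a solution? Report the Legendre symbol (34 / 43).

-1

Euler's criterion: (34/43) ≡ 34^21 (mod 43).
34^2 ≡ 38 (mod 43)
34^4 ≡ 25 (mod 43)
34^8 ≡ 23 (mod 43)
34^16 ≡ 13 (mod 43)
34^21 = 34^(16+4+1) ≡ 42 (mod 43).
Result is 42 ≡ −1, so (34/43) = −1.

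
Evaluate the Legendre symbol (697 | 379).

First reduce: 697 ≡ 318 (mod 379).
Pull out 2: since 379 ≡ 3 (mod 8), (2/379) = -1.
Reciprocity: 159 ≡ 3 and 379 ≡ 3 (mod 4), so (159/379) = −(379/159).
Reduce top mod 159: now compute (61/159).
Reciprocity: 61 ≡ 1 and 159 ≡ 3 (mod 4), so (61/159) = +(159/61).
Reduce top mod 61: now compute (37/61).
Reciprocity: 37 ≡ 1 and 61 ≡ 1 (mod 4), so (37/61) = +(61/37).
Reduce top mod 37: now compute (24/37).
Pull out 2^3: since 37 ≡ 5 (mod 8), (2/37) = -1, so (2/37)^3 = -1.
Reciprocity: 3 ≡ 3 and 37 ≡ 1 (mod 4), so (3/37) = +(37/3).
Reduce top mod 3: now compute (1/3).
Reached (1/3) = 1. Collecting the sign flips along the way, the symbol is -1.

-1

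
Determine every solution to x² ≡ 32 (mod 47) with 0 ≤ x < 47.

19, 28

Since 47 ≡ 3 (mod 4), a square root of 32 is 32^((47+1)/4) = 32^12 mod 47.
Repeated squaring: 32^2≡37, 32^4≡6, 32^8≡36 (mod 47).
32^12 = 32^(8+4) ≡ 28 (mod 47).
Check: 28² = 784 ≡ 32 (mod 47). The two roots are 19 and 28.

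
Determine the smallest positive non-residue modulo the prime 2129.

(2/2129) = +1, so 2 is a residue.
(3/2129) = −1, so 3 is the smallest positive non-residue mod 2129.

3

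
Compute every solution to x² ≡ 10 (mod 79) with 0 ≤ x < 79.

Since 79 ≡ 3 (mod 4), a square root of 10 is 10^((79+1)/4) = 10^20 mod 79.
Repeated squaring: 10^2≡21, 10^4≡46, 10^8≡62, 10^16≡52 (mod 79).
10^20 = 10^(16+4) ≡ 22 (mod 79).
Check: 22² = 484 ≡ 10 (mod 79). The two roots are 22 and 57.

22, 57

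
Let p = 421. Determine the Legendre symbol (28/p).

1

Pull out 2^2: since 421 ≡ 5 (mod 8), (2/421) = -1, so (2/421)^2 = +1.
Reciprocity: 7 ≡ 3 and 421 ≡ 1 (mod 4), so (7/421) = +(421/7).
Reduce top mod 7: now compute (1/7).
Reached (1/7) = 1. Collecting the sign flips along the way, the symbol is +1.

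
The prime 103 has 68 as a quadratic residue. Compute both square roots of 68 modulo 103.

45, 58

Since 103 ≡ 3 (mod 4), a square root of 68 is 68^((103+1)/4) = 68^26 mod 103.
Repeated squaring: 68^2≡92, 68^4≡18, 68^8≡15, 68^16≡19 (mod 103).
68^26 = 68^(16+8+2) ≡ 58 (mod 103).
Check: 58² = 3364 ≡ 68 (mod 103). The two roots are 45 and 58.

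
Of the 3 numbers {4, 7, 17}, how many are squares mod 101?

2

(4/101) = +1 → QR.
(7/101) = -1 → non-residue.
(17/101) = +1 → QR.
Total quadratic residues among the 3: 2.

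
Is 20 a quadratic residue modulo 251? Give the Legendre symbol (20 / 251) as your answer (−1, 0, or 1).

Euler's criterion: (20/251) ≡ 20^125 (mod 251).
20^2 ≡ 149 (mod 251)
20^4 ≡ 113 (mod 251)
20^8 ≡ 219 (mod 251)
20^16 ≡ 20 (mod 251)
20^32 ≡ 149 (mod 251)
20^64 ≡ 113 (mod 251)
20^125 = 20^(64+32+16+8+4+1) ≡ 1 (mod 251).
Result is 1, so (20/251) = 1.

1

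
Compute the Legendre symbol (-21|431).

1

First reduce: -21 ≡ 410 (mod 431).
Pull out 2: since 431 ≡ 7 (mod 8), (2/431) = +1.
Reciprocity: 205 ≡ 1 and 431 ≡ 3 (mod 4), so (205/431) = +(431/205).
Reduce top mod 205: now compute (21/205).
Reciprocity: 21 ≡ 1 and 205 ≡ 1 (mod 4), so (21/205) = +(205/21).
Reduce top mod 21: now compute (16/21).
Pull out 2^4: since 21 ≡ 5 (mod 8), (2/21) = -1, so (2/21)^4 = +1.
Reached (1/21) = 1. Collecting the sign flips along the way, the symbol is +1.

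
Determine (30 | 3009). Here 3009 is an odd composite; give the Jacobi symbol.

Pull out 2: since 3009 ≡ 1 (mod 8), (2/3009) = +1.
Reciprocity: 15 ≡ 3 and 3009 ≡ 1 (mod 4), so (15/3009) = +(3009/15).
Reduce top mod 15: now compute (9/15).
Reciprocity: 9 ≡ 1 and 15 ≡ 3 (mod 4), so (9/15) = +(15/9).
Reduce top mod 9: now compute (6/9).
Pull out 2: since 9 ≡ 1 (mod 8), (2/9) = +1.
Reciprocity: 3 ≡ 3 and 9 ≡ 1 (mod 4), so (3/9) = +(9/3).
Reduce top mod 3: now compute (0/3).
Top reduces to 0: gcd > 1, so the symbol is 0.

0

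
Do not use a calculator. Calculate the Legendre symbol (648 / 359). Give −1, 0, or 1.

1

First reduce: 648 ≡ 289 (mod 359).
Reciprocity: 289 ≡ 1 and 359 ≡ 3 (mod 4), so (289/359) = +(359/289).
Reduce top mod 289: now compute (70/289).
Pull out 2: since 289 ≡ 1 (mod 8), (2/289) = +1.
Reciprocity: 35 ≡ 3 and 289 ≡ 1 (mod 4), so (35/289) = +(289/35).
Reduce top mod 35: now compute (9/35).
Reciprocity: 9 ≡ 1 and 35 ≡ 3 (mod 4), so (9/35) = +(35/9).
Reduce top mod 9: now compute (8/9).
Pull out 2^3: since 9 ≡ 1 (mod 8), (2/9) = +1, so (2/9)^3 = +1.
Reached (1/9) = 1. Collecting the sign flips along the way, the symbol is +1.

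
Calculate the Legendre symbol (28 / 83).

1

Euler's criterion: (28/83) ≡ 28^41 (mod 83).
28^2 ≡ 37 (mod 83)
28^4 ≡ 41 (mod 83)
28^8 ≡ 21 (mod 83)
28^16 ≡ 26 (mod 83)
28^32 ≡ 12 (mod 83)
28^41 = 28^(32+8+1) ≡ 1 (mod 83).
Result is 1, so (28/83) = 1.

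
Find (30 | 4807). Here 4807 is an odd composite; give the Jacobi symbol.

Pull out 2: since 4807 ≡ 7 (mod 8), (2/4807) = +1.
Reciprocity: 15 ≡ 3 and 4807 ≡ 3 (mod 4), so (15/4807) = −(4807/15).
Reduce top mod 15: now compute (7/15).
Reciprocity: 7 ≡ 3 and 15 ≡ 3 (mod 4), so (7/15) = −(15/7).
Reduce top mod 7: now compute (1/7).
Reached (1/7) = 1. Collecting the sign flips along the way, the symbol is +1.

1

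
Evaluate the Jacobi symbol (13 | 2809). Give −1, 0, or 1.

1

Reciprocity: 13 ≡ 1 and 2809 ≡ 1 (mod 4), so (13/2809) = +(2809/13).
Reduce top mod 13: now compute (1/13).
Reached (1/13) = 1. Collecting the sign flips along the way, the symbol is +1.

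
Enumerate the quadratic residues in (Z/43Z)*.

Square k = 1,…,21 (k and 43−k give the same square):
1²=1, 2²=4, 3²=9, 4²=16, 5²=25, 6²=36, 7²≡6, 8²≡21, 9²≡38, 10²≡14, 11²≡35, 12²≡15, 13²≡40, 14²≡24, 15²≡10, 16²≡41, 17²≡31, 18²≡23, 19²≡17, 20²≡13, 21²≡11 (mod 43).
So the quadratic residues mod 43 are {1, 4, 6, 9, 10, 11, 13, 14, 15, 16, 17, 21, 23, 24, 25, 31, 35, 36, 38, 40, 41}.

1, 4, 6, 9, 10, 11, 13, 14, 15, 16, 17, 21, 23, 24, 25, 31, 35, 36, 38, 40, 41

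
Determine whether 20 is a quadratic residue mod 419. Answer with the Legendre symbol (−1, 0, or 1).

Pull out 2^2: since 419 ≡ 3 (mod 8), (2/419) = -1, so (2/419)^2 = +1.
Reciprocity: 5 ≡ 1 and 419 ≡ 3 (mod 4), so (5/419) = +(419/5).
Reduce top mod 5: now compute (4/5).
Pull out 2^2: since 5 ≡ 5 (mod 8), (2/5) = -1, so (2/5)^2 = +1.
Reached (1/5) = 1. Collecting the sign flips along the way, the symbol is +1.

1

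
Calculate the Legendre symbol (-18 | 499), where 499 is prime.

Euler's criterion: (-18/499) ≡ 481^249 (mod 499).
481^2 ≡ 324 (mod 499)
481^4 ≡ 186 (mod 499)
481^8 ≡ 165 (mod 499)
481^16 ≡ 279 (mod 499)
481^32 ≡ 496 (mod 499)
481^64 ≡ 9 (mod 499)
481^128 ≡ 81 (mod 499)
481^249 = 481^(128+64+32+16+8+1) ≡ 1 (mod 499).
Result is 1, so (-18/499) = 1.

1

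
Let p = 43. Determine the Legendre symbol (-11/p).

First reduce: -11 ≡ 32 (mod 43).
Pull out 2^5: since 43 ≡ 3 (mod 8), (2/43) = -1, so (2/43)^5 = -1.
Reached (1/43) = 1. Collecting the sign flips along the way, the symbol is -1.

-1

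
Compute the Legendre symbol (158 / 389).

Pull out 2: since 389 ≡ 5 (mod 8), (2/389) = -1.
Reciprocity: 79 ≡ 3 and 389 ≡ 1 (mod 4), so (79/389) = +(389/79).
Reduce top mod 79: now compute (73/79).
Reciprocity: 73 ≡ 1 and 79 ≡ 3 (mod 4), so (73/79) = +(79/73).
Reduce top mod 73: now compute (6/73).
Pull out 2: since 73 ≡ 1 (mod 8), (2/73) = +1.
Reciprocity: 3 ≡ 3 and 73 ≡ 1 (mod 4), so (3/73) = +(73/3).
Reduce top mod 3: now compute (1/3).
Reached (1/3) = 1. Collecting the sign flips along the way, the symbol is -1.

-1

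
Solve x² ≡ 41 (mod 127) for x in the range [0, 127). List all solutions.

Since 127 ≡ 3 (mod 4), a square root of 41 is 41^((127+1)/4) = 41^32 mod 127.
Repeated squaring: 41^2≡30, 41^4≡11, 41^8≡121, 41^16≡36, 41^32≡26 (mod 127).
41^32 = 41^(32) ≡ 26 (mod 127).
Check: 26² = 676 ≡ 41 (mod 127). The two roots are 26 and 101.

26, 101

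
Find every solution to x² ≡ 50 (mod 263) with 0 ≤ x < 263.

24, 239

Since 263 ≡ 3 (mod 4), a square root of 50 is 50^((263+1)/4) = 50^66 mod 263.
Repeated squaring: 50^2≡133, 50^4≡68, 50^8≡153, 50^16≡2, 50^32≡4, 50^64≡16 (mod 263).
50^66 = 50^(64+2) ≡ 24 (mod 263).
Check: 24² = 576 ≡ 50 (mod 263). The two roots are 24 and 239.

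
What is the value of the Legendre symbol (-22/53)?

-1

Euler's criterion: (-22/53) ≡ 31^26 (mod 53).
31^2 ≡ 7 (mod 53)
31^4 ≡ 49 (mod 53)
31^8 ≡ 16 (mod 53)
31^16 ≡ 44 (mod 53)
31^26 = 31^(16+8+2) ≡ 52 (mod 53).
Result is 52 ≡ −1, so (-22/53) = −1.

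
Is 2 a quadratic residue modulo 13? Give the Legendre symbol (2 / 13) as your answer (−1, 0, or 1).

-1

Pull out 2: since 13 ≡ 5 (mod 8), (2/13) = -1.
Reached (1/13) = 1. Collecting the sign flips along the way, the symbol is -1.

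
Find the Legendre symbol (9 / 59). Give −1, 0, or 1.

1

Euler's criterion: (9/59) ≡ 9^29 (mod 59).
9^2 ≡ 22 (mod 59)
9^4 ≡ 12 (mod 59)
9^8 ≡ 26 (mod 59)
9^16 ≡ 27 (mod 59)
9^29 = 9^(16+8+4+1) ≡ 1 (mod 59).
Result is 1, so (9/59) = 1.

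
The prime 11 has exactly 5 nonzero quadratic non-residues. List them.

2 6 7 8 10

Square k = 1,…,5 (k and 11−k give the same square):
1²=1, 2²=4, 3²=9, 4²≡5, 5²≡3 (mod 11).
The residues are {1, 3, 4, 5, 9}; the non-residues are the remaining 5 nonzero classes.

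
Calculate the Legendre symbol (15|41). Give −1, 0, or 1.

Euler's criterion: (15/41) ≡ 15^20 (mod 41).
15^2 ≡ 20 (mod 41)
15^4 ≡ 31 (mod 41)
15^8 ≡ 18 (mod 41)
15^16 ≡ 37 (mod 41)
15^20 = 15^(16+4) ≡ 40 (mod 41).
Result is 40 ≡ −1, so (15/41) = −1.

-1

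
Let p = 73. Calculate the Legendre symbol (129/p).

First reduce: 129 ≡ 56 (mod 73).
Pull out 2^3: since 73 ≡ 1 (mod 8), (2/73) = +1, so (2/73)^3 = +1.
Reciprocity: 7 ≡ 3 and 73 ≡ 1 (mod 4), so (7/73) = +(73/7).
Reduce top mod 7: now compute (3/7).
Reciprocity: 3 ≡ 3 and 7 ≡ 3 (mod 4), so (3/7) = −(7/3).
Reduce top mod 3: now compute (1/3).
Reached (1/3) = 1. Collecting the sign flips along the way, the symbol is -1.

-1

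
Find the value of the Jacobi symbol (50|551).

1

Pull out 2: since 551 ≡ 7 (mod 8), (2/551) = +1.
Reciprocity: 25 ≡ 1 and 551 ≡ 3 (mod 4), so (25/551) = +(551/25).
Reduce top mod 25: now compute (1/25).
Reached (1/25) = 1. Collecting the sign flips along the way, the symbol is +1.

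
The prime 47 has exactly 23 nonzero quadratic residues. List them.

Square k = 1,…,23 (k and 47−k give the same square):
1²=1, 2²=4, 3²=9, 4²=16, 5²=25, 6²=36, 7²≡2, 8²≡17, 9²≡34, 10²≡6, 11²≡27, 12²≡3, 13²≡28, 14²≡8, 15²≡37, 16²≡21, 17²≡7, 18²≡42, 19²≡32, 20²≡24, 21²≡18, 22²≡14, 23²≡12 (mod 47).
So the quadratic residues mod 47 are {1, 2, 3, 4, 6, 7, 8, 9, 12, 14, 16, 17, 18, 21, 24, 25, 27, 28, 32, 34, 36, 37, 42}.

1,2,3,4,6,7,8,9,12,14,16,17,18,21,24,25,27,28,32,34,36,37,42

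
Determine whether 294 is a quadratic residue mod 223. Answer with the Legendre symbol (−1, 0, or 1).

-1

First reduce: 294 ≡ 71 (mod 223).
Reciprocity: 71 ≡ 3 and 223 ≡ 3 (mod 4), so (71/223) = −(223/71).
Reduce top mod 71: now compute (10/71).
Pull out 2: since 71 ≡ 7 (mod 8), (2/71) = +1.
Reciprocity: 5 ≡ 1 and 71 ≡ 3 (mod 4), so (5/71) = +(71/5).
Reduce top mod 5: now compute (1/5).
Reached (1/5) = 1. Collecting the sign flips along the way, the symbol is -1.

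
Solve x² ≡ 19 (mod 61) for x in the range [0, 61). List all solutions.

61 ≡ 1 (mod 4), so we find a root by search.
Trying successive values, 18² = 324 ≡ 19 (mod 61). The other root is 61 − 18 = 43.

18, 43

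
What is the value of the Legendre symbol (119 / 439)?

Euler's criterion: (119/439) ≡ 119^219 (mod 439).
119^2 ≡ 113 (mod 439)
119^4 ≡ 38 (mod 439)
119^8 ≡ 127 (mod 439)
119^16 ≡ 325 (mod 439)
119^32 ≡ 265 (mod 439)
119^64 ≡ 424 (mod 439)
119^128 ≡ 225 (mod 439)
119^219 = 119^(128+64+16+8+2+1) ≡ 438 (mod 439).
Result is 438 ≡ −1, so (119/439) = −1.

-1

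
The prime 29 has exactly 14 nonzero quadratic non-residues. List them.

Square k = 1,…,14 (k and 29−k give the same square):
1²=1, 2²=4, 3²=9, 4²=16, 5²=25, 6²≡7, 7²≡20, 8²≡6, 9²≡23, 10²≡13, 11²≡5, 12²≡28, 13²≡24, 14²≡22 (mod 29).
The residues are {1, 4, 5, 6, 7, 9, 13, 16, 20, 22, 23, 24, 25, 28}; the non-residues are the remaining 14 nonzero classes.

2,3,8,10,11,12,14,15,17,18,19,21,26,27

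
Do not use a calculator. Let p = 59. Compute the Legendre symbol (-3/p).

-1

Euler's criterion: (-3/59) ≡ 56^29 (mod 59).
56^2 ≡ 9 (mod 59)
56^4 ≡ 22 (mod 59)
56^8 ≡ 12 (mod 59)
56^16 ≡ 26 (mod 59)
56^29 = 56^(16+8+4+1) ≡ 58 (mod 59).
Result is 58 ≡ −1, so (-3/59) = −1.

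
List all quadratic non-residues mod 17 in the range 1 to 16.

3,5,6,7,10,11,12,14

Square k = 1,…,8 (k and 17−k give the same square):
1²=1, 2²=4, 3²=9, 4²=16, 5²≡8, 6²≡2, 7²≡15, 8²≡13 (mod 17).
The residues are {1, 2, 4, 8, 9, 13, 15, 16}; the non-residues are the remaining 8 nonzero classes.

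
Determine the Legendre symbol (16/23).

1

Euler's criterion: (16/23) ≡ 16^11 (mod 23).
16^2 ≡ 3 (mod 23)
16^4 ≡ 9 (mod 23)
16^8 ≡ 12 (mod 23)
16^11 = 16^(8+2+1) ≡ 1 (mod 23).
Result is 1, so (16/23) = 1.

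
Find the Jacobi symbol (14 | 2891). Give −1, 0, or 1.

0

Pull out 2: since 2891 ≡ 3 (mod 8), (2/2891) = -1.
Reciprocity: 7 ≡ 3 and 2891 ≡ 3 (mod 4), so (7/2891) = −(2891/7).
Reduce top mod 7: now compute (0/7).
Top reduces to 0: gcd > 1, so the symbol is 0.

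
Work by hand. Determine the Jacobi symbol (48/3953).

Pull out 2^4: since 3953 ≡ 1 (mod 8), (2/3953) = +1, so (2/3953)^4 = +1.
Reciprocity: 3 ≡ 3 and 3953 ≡ 1 (mod 4), so (3/3953) = +(3953/3).
Reduce top mod 3: now compute (2/3).
Pull out 2: since 3 ≡ 3 (mod 8), (2/3) = -1.
Reached (1/3) = 1. Collecting the sign flips along the way, the symbol is -1.

-1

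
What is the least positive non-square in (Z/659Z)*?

2

(2/659) = −1, so 2 is the smallest positive non-residue mod 659.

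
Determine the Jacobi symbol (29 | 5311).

Reciprocity: 29 ≡ 1 and 5311 ≡ 3 (mod 4), so (29/5311) = +(5311/29).
Reduce top mod 29: now compute (4/29).
Pull out 2^2: since 29 ≡ 5 (mod 8), (2/29) = -1, so (2/29)^2 = +1.
Reached (1/29) = 1. Collecting the sign flips along the way, the symbol is +1.

1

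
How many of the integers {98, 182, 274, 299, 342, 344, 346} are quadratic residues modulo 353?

(98/353) = +1 → QR.
(182/353) = +1 → QR.
(274/353) = -1 → non-residue.
(299/353) = -1 → non-residue.
(342/353) = +1 → QR.
(344/353) = +1 → QR.
(346/353) = -1 → non-residue.
Total quadratic residues among the 7: 4.

4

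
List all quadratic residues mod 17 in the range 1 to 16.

Square k = 1,…,8 (k and 17−k give the same square):
1²=1, 2²=4, 3²=9, 4²=16, 5²≡8, 6²≡2, 7²≡15, 8²≡13 (mod 17).
So the quadratic residues mod 17 are {1, 2, 4, 8, 9, 13, 15, 16}.

1 2 4 8 9 13 15 16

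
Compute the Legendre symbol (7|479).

Euler's criterion: (7/479) ≡ 7^239 (mod 479).
7^2 ≡ 49 (mod 479)
7^4 ≡ 6 (mod 479)
7^8 ≡ 36 (mod 479)
7^16 ≡ 338 (mod 479)
7^32 ≡ 242 (mod 479)
7^64 ≡ 126 (mod 479)
7^128 ≡ 69 (mod 479)
7^239 = 7^(128+64+32+8+4+2+1) ≡ 1 (mod 479).
Result is 1, so (7/479) = 1.

1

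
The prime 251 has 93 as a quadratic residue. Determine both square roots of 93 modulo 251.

Since 251 ≡ 3 (mod 4), a square root of 93 is 93^((251+1)/4) = 93^63 mod 251.
Repeated squaring: 93^2≡115, 93^4≡173, 93^8≡60, 93^16≡86, 93^32≡117 (mod 251).
93^63 = 93^(32+16+8+4+2+1) ≡ 131 (mod 251).
Check: 131² = 17161 ≡ 93 (mod 251). The two roots are 120 and 131.

120, 131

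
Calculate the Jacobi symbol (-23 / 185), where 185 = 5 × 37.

1

First reduce: -23 ≡ 162 (mod 185).
Pull out 2: since 185 ≡ 1 (mod 8), (2/185) = +1.
Reciprocity: 81 ≡ 1 and 185 ≡ 1 (mod 4), so (81/185) = +(185/81).
Reduce top mod 81: now compute (23/81).
Reciprocity: 23 ≡ 3 and 81 ≡ 1 (mod 4), so (23/81) = +(81/23).
Reduce top mod 23: now compute (12/23).
Pull out 2^2: since 23 ≡ 7 (mod 8), (2/23) = +1, so (2/23)^2 = +1.
Reciprocity: 3 ≡ 3 and 23 ≡ 3 (mod 4), so (3/23) = −(23/3).
Reduce top mod 3: now compute (2/3).
Pull out 2: since 3 ≡ 3 (mod 8), (2/3) = -1.
Reached (1/3) = 1. Collecting the sign flips along the way, the symbol is +1.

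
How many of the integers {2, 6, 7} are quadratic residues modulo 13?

(2/13) = -1 → non-residue.
(6/13) = -1 → non-residue.
(7/13) = -1 → non-residue.
Total quadratic residues among the 3: 0.

0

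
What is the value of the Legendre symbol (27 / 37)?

Euler's criterion: (27/37) ≡ 27^18 (mod 37).
27^2 ≡ 26 (mod 37)
27^4 ≡ 10 (mod 37)
27^8 ≡ 26 (mod 37)
27^16 ≡ 10 (mod 37)
27^18 = 27^(16+2) ≡ 1 (mod 37).
Result is 1, so (27/37) = 1.

1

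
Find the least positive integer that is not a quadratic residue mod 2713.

(2/2713) = +1, so 2 is a residue.
(3/2713) = +1, so 3 is a residue.
(4/2713) = +1, so 4 is a residue.
(5/2713) = −1, so 5 is the smallest positive non-residue mod 2713.

5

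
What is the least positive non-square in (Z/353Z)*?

(2/353) = +1, so 2 is a residue.
(3/353) = −1, so 3 is the smallest positive non-residue mod 353.

3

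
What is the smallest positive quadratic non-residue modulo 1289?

3

(2/1289) = +1, so 2 is a residue.
(3/1289) = −1, so 3 is the smallest positive non-residue mod 1289.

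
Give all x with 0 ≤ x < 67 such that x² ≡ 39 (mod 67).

Since 67 ≡ 3 (mod 4), a square root of 39 is 39^((67+1)/4) = 39^17 mod 67.
Repeated squaring: 39^2≡47, 39^4≡65, 39^8≡4, 39^16≡16 (mod 67).
39^17 = 39^(16+1) ≡ 21 (mod 67).
Check: 21² = 441 ≡ 39 (mod 67). The two roots are 21 and 46.

21, 46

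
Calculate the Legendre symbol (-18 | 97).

Euler's criterion: (-18/97) ≡ 79^48 (mod 97).
79^2 ≡ 33 (mod 97)
79^4 ≡ 22 (mod 97)
79^8 ≡ 96 (mod 97)
79^16 ≡ 1 (mod 97)
79^32 ≡ 1 (mod 97)
79^48 = 79^(32+16) ≡ 1 (mod 97).
Result is 1, so (-18/97) = 1.

1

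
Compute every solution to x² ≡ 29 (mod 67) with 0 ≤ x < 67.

30, 37

Since 67 ≡ 3 (mod 4), a square root of 29 is 29^((67+1)/4) = 29^17 mod 67.
Repeated squaring: 29^2≡37, 29^4≡29, 29^8≡37, 29^16≡29 (mod 67).
29^17 = 29^(16+1) ≡ 37 (mod 67).
Check: 37² = 1369 ≡ 29 (mod 67). The two roots are 30 and 37.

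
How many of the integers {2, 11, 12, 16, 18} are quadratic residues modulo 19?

2

(2/19) = -1 → non-residue.
(11/19) = +1 → QR.
(12/19) = -1 → non-residue.
(16/19) = +1 → QR.
(18/19) = -1 → non-residue.
Total quadratic residues among the 5: 2.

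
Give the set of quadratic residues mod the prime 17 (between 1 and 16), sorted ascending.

1, 2, 4, 8, 9, 13, 15, 16

Square k = 1,…,8 (k and 17−k give the same square):
1²=1, 2²=4, 3²=9, 4²=16, 5²≡8, 6²≡2, 7²≡15, 8²≡13 (mod 17).
So the quadratic residues mod 17 are {1, 2, 4, 8, 9, 13, 15, 16}.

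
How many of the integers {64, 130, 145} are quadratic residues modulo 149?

3

(64/149) = +1 → QR.
(130/149) = +1 → QR.
(145/149) = +1 → QR.
Total quadratic residues among the 3: 3.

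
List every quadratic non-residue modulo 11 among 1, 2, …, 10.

2,6,7,8,10

Square k = 1,…,5 (k and 11−k give the same square):
1²=1, 2²=4, 3²=9, 4²≡5, 5²≡3 (mod 11).
The residues are {1, 3, 4, 5, 9}; the non-residues are the remaining 5 nonzero classes.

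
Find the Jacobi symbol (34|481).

Pull out 2: since 481 ≡ 1 (mod 8), (2/481) = +1.
Reciprocity: 17 ≡ 1 and 481 ≡ 1 (mod 4), so (17/481) = +(481/17).
Reduce top mod 17: now compute (5/17).
Reciprocity: 5 ≡ 1 and 17 ≡ 1 (mod 4), so (5/17) = +(17/5).
Reduce top mod 5: now compute (2/5).
Pull out 2: since 5 ≡ 5 (mod 8), (2/5) = -1.
Reached (1/5) = 1. Collecting the sign flips along the way, the symbol is -1.

-1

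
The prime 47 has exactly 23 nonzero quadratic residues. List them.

1,2,3,4,6,7,8,9,12,14,16,17,18,21,24,25,27,28,32,34,36,37,42

Square k = 1,…,23 (k and 47−k give the same square):
1²=1, 2²=4, 3²=9, 4²=16, 5²=25, 6²=36, 7²≡2, 8²≡17, 9²≡34, 10²≡6, 11²≡27, 12²≡3, 13²≡28, 14²≡8, 15²≡37, 16²≡21, 17²≡7, 18²≡42, 19²≡32, 20²≡24, 21²≡18, 22²≡14, 23²≡12 (mod 47).
So the quadratic residues mod 47 are {1, 2, 3, 4, 6, 7, 8, 9, 12, 14, 16, 17, 18, 21, 24, 25, 27, 28, 32, 34, 36, 37, 42}.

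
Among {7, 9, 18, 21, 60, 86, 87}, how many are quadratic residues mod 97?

3

(7/97) = -1 → non-residue.
(9/97) = +1 → QR.
(18/97) = +1 → QR.
(21/97) = -1 → non-residue.
(60/97) = -1 → non-residue.
(86/97) = +1 → QR.
(87/97) = -1 → non-residue.
Total quadratic residues among the 7: 3.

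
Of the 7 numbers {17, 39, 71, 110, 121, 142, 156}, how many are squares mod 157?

(17/157) = +1 → QR.
(39/157) = +1 → QR.
(71/157) = +1 → QR.
(110/157) = +1 → QR.
(121/157) = +1 → QR.
(142/157) = -1 → non-residue.
(156/157) = +1 → QR.
Total quadratic residues among the 7: 6.

6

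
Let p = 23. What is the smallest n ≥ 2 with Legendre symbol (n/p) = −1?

5

(2/23) = +1, so 2 is a residue.
(3/23) = +1, so 3 is a residue.
(4/23) = +1, so 4 is a residue.
(5/23) = −1, so 5 is the smallest positive non-residue mod 23.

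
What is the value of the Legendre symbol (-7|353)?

-1

First reduce: -7 ≡ 346 (mod 353).
Pull out 2: since 353 ≡ 1 (mod 8), (2/353) = +1.
Reciprocity: 173 ≡ 1 and 353 ≡ 1 (mod 4), so (173/353) = +(353/173).
Reduce top mod 173: now compute (7/173).
Reciprocity: 7 ≡ 3 and 173 ≡ 1 (mod 4), so (7/173) = +(173/7).
Reduce top mod 7: now compute (5/7).
Reciprocity: 5 ≡ 1 and 7 ≡ 3 (mod 4), so (5/7) = +(7/5).
Reduce top mod 5: now compute (2/5).
Pull out 2: since 5 ≡ 5 (mod 8), (2/5) = -1.
Reached (1/5) = 1. Collecting the sign flips along the way, the symbol is -1.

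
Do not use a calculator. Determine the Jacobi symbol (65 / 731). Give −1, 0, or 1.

1

Reciprocity: 65 ≡ 1 and 731 ≡ 3 (mod 4), so (65/731) = +(731/65).
Reduce top mod 65: now compute (16/65).
Pull out 2^4: since 65 ≡ 1 (mod 8), (2/65) = +1, so (2/65)^4 = +1.
Reached (1/65) = 1. Collecting the sign flips along the way, the symbol is +1.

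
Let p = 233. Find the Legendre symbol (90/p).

Pull out 2: since 233 ≡ 1 (mod 8), (2/233) = +1.
Reciprocity: 45 ≡ 1 and 233 ≡ 1 (mod 4), so (45/233) = +(233/45).
Reduce top mod 45: now compute (8/45).
Pull out 2^3: since 45 ≡ 5 (mod 8), (2/45) = -1, so (2/45)^3 = -1.
Reached (1/45) = 1. Collecting the sign flips along the way, the symbol is -1.

-1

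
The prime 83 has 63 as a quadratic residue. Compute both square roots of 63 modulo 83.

35, 48

Since 83 ≡ 3 (mod 4), a square root of 63 is 63^((83+1)/4) = 63^21 mod 83.
Repeated squaring: 63^2≡68, 63^4≡59, 63^8≡78, 63^16≡25 (mod 83).
63^21 = 63^(16+4+1) ≡ 48 (mod 83).
Check: 48² = 2304 ≡ 63 (mod 83). The two roots are 35 and 48.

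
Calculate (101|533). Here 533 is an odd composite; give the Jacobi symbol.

-1

Reciprocity: 101 ≡ 1 and 533 ≡ 1 (mod 4), so (101/533) = +(533/101).
Reduce top mod 101: now compute (28/101).
Pull out 2^2: since 101 ≡ 5 (mod 8), (2/101) = -1, so (2/101)^2 = +1.
Reciprocity: 7 ≡ 3 and 101 ≡ 1 (mod 4), so (7/101) = +(101/7).
Reduce top mod 7: now compute (3/7).
Reciprocity: 3 ≡ 3 and 7 ≡ 3 (mod 4), so (3/7) = −(7/3).
Reduce top mod 3: now compute (1/3).
Reached (1/3) = 1. Collecting the sign flips along the way, the symbol is -1.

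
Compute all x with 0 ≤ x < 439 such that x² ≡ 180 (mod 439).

Since 439 ≡ 3 (mod 4), a square root of 180 is 180^((439+1)/4) = 180^110 mod 439.
Repeated squaring: 180^2≡353, 180^4≡372, 180^8≡99, 180^16≡143, 180^32≡255, 180^64≡53 (mod 439).
180^110 = 180^(64+32+8+4+2) ≡ 44 (mod 439).
Check: 44² = 1936 ≡ 180 (mod 439). The two roots are 44 and 395.

44, 395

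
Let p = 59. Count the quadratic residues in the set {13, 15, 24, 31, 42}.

(13/59) = -1 → non-residue.
(15/59) = +1 → QR.
(24/59) = -1 → non-residue.
(31/59) = -1 → non-residue.
(42/59) = -1 → non-residue.
Total quadratic residues among the 5: 1.

1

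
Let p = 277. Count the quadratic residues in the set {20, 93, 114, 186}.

(20/277) = -1 → non-residue.
(93/277) = -1 → non-residue.
(114/277) = -1 → non-residue.
(186/277) = +1 → QR.
Total quadratic residues among the 4: 1.

1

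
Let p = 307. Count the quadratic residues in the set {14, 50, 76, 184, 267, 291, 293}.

(14/307) = -1 → non-residue.
(50/307) = -1 → non-residue.
(76/307) = +1 → QR.
(184/307) = +1 → QR.
(267/307) = -1 → non-residue.
(291/307) = -1 → non-residue.
(293/307) = +1 → QR.
Total quadratic residues among the 7: 3.

3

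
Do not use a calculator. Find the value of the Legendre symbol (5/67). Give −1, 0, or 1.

Euler's criterion: (5/67) ≡ 5^33 (mod 67).
5^2 ≡ 25 (mod 67)
5^4 ≡ 22 (mod 67)
5^8 ≡ 15 (mod 67)
5^16 ≡ 24 (mod 67)
5^32 ≡ 40 (mod 67)
5^33 = 5^(32+1) ≡ 66 (mod 67).
Result is 66 ≡ −1, so (5/67) = −1.

-1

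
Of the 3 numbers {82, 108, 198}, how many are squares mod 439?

1

(82/439) = -1 → non-residue.
(108/439) = -1 → non-residue.
(198/439) = +1 → QR.
Total quadratic residues among the 3: 1.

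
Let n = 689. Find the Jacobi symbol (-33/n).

First reduce: -33 ≡ 656 (mod 689).
Pull out 2^4: since 689 ≡ 1 (mod 8), (2/689) = +1, so (2/689)^4 = +1.
Reciprocity: 41 ≡ 1 and 689 ≡ 1 (mod 4), so (41/689) = +(689/41).
Reduce top mod 41: now compute (33/41).
Reciprocity: 33 ≡ 1 and 41 ≡ 1 (mod 4), so (33/41) = +(41/33).
Reduce top mod 33: now compute (8/33).
Pull out 2^3: since 33 ≡ 1 (mod 8), (2/33) = +1, so (2/33)^3 = +1.
Reached (1/33) = 1. Collecting the sign flips along the way, the symbol is +1.

1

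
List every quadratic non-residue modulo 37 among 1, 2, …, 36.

Square k = 1,…,18 (k and 37−k give the same square):
1²=1, 2²=4, 3²=9, 4²=16, 5²=25, 6²=36, 7²≡12, 8²≡27, 9²≡7, 10²≡26, 11²≡10, 12²≡33, 13²≡21, 14²≡11, 15²≡3, 16²≡34, 17²≡30, 18²≡28 (mod 37).
The residues are {1, 3, 4, 7, 9, 10, 11, 12, 16, 21, 25, 26, 27, 28, 30, 33, 34, 36}; the non-residues are the remaining 18 nonzero classes.

2 5 6 8 13 14 15 17 18 19 20 22 23 24 29 31 32 35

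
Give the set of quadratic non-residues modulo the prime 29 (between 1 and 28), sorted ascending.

2,3,8,10,11,12,14,15,17,18,19,21,26,27

Square k = 1,…,14 (k and 29−k give the same square):
1²=1, 2²=4, 3²=9, 4²=16, 5²=25, 6²≡7, 7²≡20, 8²≡6, 9²≡23, 10²≡13, 11²≡5, 12²≡28, 13²≡24, 14²≡22 (mod 29).
The residues are {1, 4, 5, 6, 7, 9, 13, 16, 20, 22, 23, 24, 25, 28}; the non-residues are the remaining 14 nonzero classes.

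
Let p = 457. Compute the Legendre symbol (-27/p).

First reduce: -27 ≡ 430 (mod 457).
Pull out 2: since 457 ≡ 1 (mod 8), (2/457) = +1.
Reciprocity: 215 ≡ 3 and 457 ≡ 1 (mod 4), so (215/457) = +(457/215).
Reduce top mod 215: now compute (27/215).
Reciprocity: 27 ≡ 3 and 215 ≡ 3 (mod 4), so (27/215) = −(215/27).
Reduce top mod 27: now compute (26/27).
Pull out 2: since 27 ≡ 3 (mod 8), (2/27) = -1.
Reciprocity: 13 ≡ 1 and 27 ≡ 3 (mod 4), so (13/27) = +(27/13).
Reduce top mod 13: now compute (1/13).
Reached (1/13) = 1. Collecting the sign flips along the way, the symbol is +1.

1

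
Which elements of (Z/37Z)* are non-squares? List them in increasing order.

Square k = 1,…,18 (k and 37−k give the same square):
1²=1, 2²=4, 3²=9, 4²=16, 5²=25, 6²=36, 7²≡12, 8²≡27, 9²≡7, 10²≡26, 11²≡10, 12²≡33, 13²≡21, 14²≡11, 15²≡3, 16²≡34, 17²≡30, 18²≡28 (mod 37).
The residues are {1, 3, 4, 7, 9, 10, 11, 12, 16, 21, 25, 26, 27, 28, 30, 33, 34, 36}; the non-residues are the remaining 18 nonzero classes.

2,5,6,8,13,14,15,17,18,19,20,22,23,24,29,31,32,35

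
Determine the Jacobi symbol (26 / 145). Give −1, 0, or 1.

-1

Pull out 2: since 145 ≡ 1 (mod 8), (2/145) = +1.
Reciprocity: 13 ≡ 1 and 145 ≡ 1 (mod 4), so (13/145) = +(145/13).
Reduce top mod 13: now compute (2/13).
Pull out 2: since 13 ≡ 5 (mod 8), (2/13) = -1.
Reached (1/13) = 1. Collecting the sign flips along the way, the symbol is -1.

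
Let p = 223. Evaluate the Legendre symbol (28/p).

Euler's criterion: (28/223) ≡ 28^111 (mod 223).
28^2 ≡ 115 (mod 223)
28^4 ≡ 68 (mod 223)
28^8 ≡ 164 (mod 223)
28^16 ≡ 136 (mod 223)
28^32 ≡ 210 (mod 223)
28^64 ≡ 169 (mod 223)
28^111 = 28^(64+32+8+4+2+1) ≡ 1 (mod 223).
Result is 1, so (28/223) = 1.

1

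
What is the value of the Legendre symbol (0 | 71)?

Top reduces to 0: gcd > 1, so the symbol is 0.

0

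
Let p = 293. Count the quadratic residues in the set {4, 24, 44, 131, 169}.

3

(4/293) = +1 → QR.
(24/293) = +1 → QR.
(44/293) = -1 → non-residue.
(131/293) = -1 → non-residue.
(169/293) = +1 → QR.
Total quadratic residues among the 5: 3.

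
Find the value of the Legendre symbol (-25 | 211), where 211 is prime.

-1

First reduce: -25 ≡ 186 (mod 211).
Pull out 2: since 211 ≡ 3 (mod 8), (2/211) = -1.
Reciprocity: 93 ≡ 1 and 211 ≡ 3 (mod 4), so (93/211) = +(211/93).
Reduce top mod 93: now compute (25/93).
Reciprocity: 25 ≡ 1 and 93 ≡ 1 (mod 4), so (25/93) = +(93/25).
Reduce top mod 25: now compute (18/25).
Pull out 2: since 25 ≡ 1 (mod 8), (2/25) = +1.
Reciprocity: 9 ≡ 1 and 25 ≡ 1 (mod 4), so (9/25) = +(25/9).
Reduce top mod 9: now compute (7/9).
Reciprocity: 7 ≡ 3 and 9 ≡ 1 (mod 4), so (7/9) = +(9/7).
Reduce top mod 7: now compute (2/7).
Pull out 2: since 7 ≡ 7 (mod 8), (2/7) = +1.
Reached (1/7) = 1. Collecting the sign flips along the way, the symbol is -1.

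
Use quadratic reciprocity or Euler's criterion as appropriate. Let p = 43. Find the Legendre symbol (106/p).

-1

Euler's criterion: (106/43) ≡ 20^21 (mod 43).
20^2 ≡ 13 (mod 43)
20^4 ≡ 40 (mod 43)
20^8 ≡ 9 (mod 43)
20^16 ≡ 38 (mod 43)
20^21 = 20^(16+4+1) ≡ 42 (mod 43).
Result is 42 ≡ −1, so (106/43) = −1.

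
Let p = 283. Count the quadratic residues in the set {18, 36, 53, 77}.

2

(18/283) = -1 → non-residue.
(36/283) = +1 → QR.
(53/283) = -1 → non-residue.
(77/283) = +1 → QR.
Total quadratic residues among the 4: 2.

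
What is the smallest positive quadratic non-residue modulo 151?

3

(2/151) = +1, so 2 is a residue.
(3/151) = −1, so 3 is the smallest positive non-residue mod 151.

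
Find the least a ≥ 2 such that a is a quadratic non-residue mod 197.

2

(2/197) = −1, so 2 is the smallest positive non-residue mod 197.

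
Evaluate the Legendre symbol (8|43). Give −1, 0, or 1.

Euler's criterion: (8/43) ≡ 8^21 (mod 43).
8^2 ≡ 21 (mod 43)
8^4 ≡ 11 (mod 43)
8^8 ≡ 35 (mod 43)
8^16 ≡ 21 (mod 43)
8^21 = 8^(16+4+1) ≡ 42 (mod 43).
Result is 42 ≡ −1, so (8/43) = −1.

-1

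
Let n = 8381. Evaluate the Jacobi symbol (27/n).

Reciprocity: 27 ≡ 3 and 8381 ≡ 1 (mod 4), so (27/8381) = +(8381/27).
Reduce top mod 27: now compute (11/27).
Reciprocity: 11 ≡ 3 and 27 ≡ 3 (mod 4), so (11/27) = −(27/11).
Reduce top mod 11: now compute (5/11).
Reciprocity: 5 ≡ 1 and 11 ≡ 3 (mod 4), so (5/11) = +(11/5).
Reduce top mod 5: now compute (1/5).
Reached (1/5) = 1. Collecting the sign flips along the way, the symbol is -1.

-1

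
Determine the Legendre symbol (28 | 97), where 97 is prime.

-1

Euler's criterion: (28/97) ≡ 28^48 (mod 97).
28^2 ≡ 8 (mod 97)
28^4 ≡ 64 (mod 97)
28^8 ≡ 22 (mod 97)
28^16 ≡ 96 (mod 97)
28^32 ≡ 1 (mod 97)
28^48 = 28^(32+16) ≡ 96 (mod 97).
Result is 96 ≡ −1, so (28/97) = −1.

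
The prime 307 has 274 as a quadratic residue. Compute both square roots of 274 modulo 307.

46, 261

Since 307 ≡ 3 (mod 4), a square root of 274 is 274^((307+1)/4) = 274^77 mod 307.
Repeated squaring: 274^2≡168, 274^4≡287, 274^8≡93, 274^16≡53, 274^32≡46, 274^64≡274 (mod 307).
274^77 = 274^(64+8+4+1) ≡ 46 (mod 307).
Check: 46² = 2116 ≡ 274 (mod 307). The two roots are 46 and 261.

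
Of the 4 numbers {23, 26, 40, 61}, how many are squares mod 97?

(23/97) = -1 → non-residue.
(26/97) = -1 → non-residue.
(40/97) = -1 → non-residue.
(61/97) = +1 → QR.
Total quadratic residues among the 4: 1.

1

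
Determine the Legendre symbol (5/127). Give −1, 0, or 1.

-1

Reciprocity: 5 ≡ 1 and 127 ≡ 3 (mod 4), so (5/127) = +(127/5).
Reduce top mod 5: now compute (2/5).
Pull out 2: since 5 ≡ 5 (mod 8), (2/5) = -1.
Reached (1/5) = 1. Collecting the sign flips along the way, the symbol is -1.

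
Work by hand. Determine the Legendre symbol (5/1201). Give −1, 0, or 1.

Reciprocity: 5 ≡ 1 and 1201 ≡ 1 (mod 4), so (5/1201) = +(1201/5).
Reduce top mod 5: now compute (1/5).
Reached (1/5) = 1. Collecting the sign flips along the way, the symbol is +1.

1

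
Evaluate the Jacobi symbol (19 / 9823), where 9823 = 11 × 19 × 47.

Reciprocity: 19 ≡ 3 and 9823 ≡ 3 (mod 4), so (19/9823) = −(9823/19).
Reduce top mod 19: now compute (0/19).
Top reduces to 0: gcd > 1, so the symbol is 0.

0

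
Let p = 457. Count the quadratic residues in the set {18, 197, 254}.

3

(18/457) = +1 → QR.
(197/457) = +1 → QR.
(254/457) = +1 → QR.
Total quadratic residues among the 3: 3.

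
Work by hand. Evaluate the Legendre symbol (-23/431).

-1

First reduce: -23 ≡ 408 (mod 431).
Pull out 2^3: since 431 ≡ 7 (mod 8), (2/431) = +1, so (2/431)^3 = +1.
Reciprocity: 51 ≡ 3 and 431 ≡ 3 (mod 4), so (51/431) = −(431/51).
Reduce top mod 51: now compute (23/51).
Reciprocity: 23 ≡ 3 and 51 ≡ 3 (mod 4), so (23/51) = −(51/23).
Reduce top mod 23: now compute (5/23).
Reciprocity: 5 ≡ 1 and 23 ≡ 3 (mod 4), so (5/23) = +(23/5).
Reduce top mod 5: now compute (3/5).
Reciprocity: 3 ≡ 3 and 5 ≡ 1 (mod 4), so (3/5) = +(5/3).
Reduce top mod 3: now compute (2/3).
Pull out 2: since 3 ≡ 3 (mod 8), (2/3) = -1.
Reached (1/3) = 1. Collecting the sign flips along the way, the symbol is -1.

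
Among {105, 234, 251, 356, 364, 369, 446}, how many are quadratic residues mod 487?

(105/487) = -1 → non-residue.
(234/487) = -1 → non-residue.
(251/487) = +1 → QR.
(356/487) = +1 → QR.
(364/487) = +1 → QR.
(369/487) = +1 → QR.
(446/487) = -1 → non-residue.
Total quadratic residues among the 7: 4.

4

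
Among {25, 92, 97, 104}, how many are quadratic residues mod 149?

(25/149) = +1 → QR.
(92/149) = -1 → non-residue.
(97/149) = -1 → non-residue.
(104/149) = +1 → QR.
Total quadratic residues among the 4: 2.

2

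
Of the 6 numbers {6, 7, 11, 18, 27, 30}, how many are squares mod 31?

(6/31) = -1 → non-residue.
(7/31) = +1 → QR.
(11/31) = -1 → non-residue.
(18/31) = +1 → QR.
(27/31) = -1 → non-residue.
(30/31) = -1 → non-residue.
Total quadratic residues among the 6: 2.

2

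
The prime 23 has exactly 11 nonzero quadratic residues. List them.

Square k = 1,…,11 (k and 23−k give the same square):
1²=1, 2²=4, 3²=9, 4²=16, 5²≡2, 6²≡13, 7²≡3, 8²≡18, 9²≡12, 10²≡8, 11²≡6 (mod 23).
So the quadratic residues mod 23 are {1, 2, 3, 4, 6, 8, 9, 12, 13, 16, 18}.

1 2 3 4 6 8 9 12 13 16 18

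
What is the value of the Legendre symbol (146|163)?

Pull out 2: since 163 ≡ 3 (mod 8), (2/163) = -1.
Reciprocity: 73 ≡ 1 and 163 ≡ 3 (mod 4), so (73/163) = +(163/73).
Reduce top mod 73: now compute (17/73).
Reciprocity: 17 ≡ 1 and 73 ≡ 1 (mod 4), so (17/73) = +(73/17).
Reduce top mod 17: now compute (5/17).
Reciprocity: 5 ≡ 1 and 17 ≡ 1 (mod 4), so (5/17) = +(17/5).
Reduce top mod 5: now compute (2/5).
Pull out 2: since 5 ≡ 5 (mod 8), (2/5) = -1.
Reached (1/5) = 1. Collecting the sign flips along the way, the symbol is +1.

1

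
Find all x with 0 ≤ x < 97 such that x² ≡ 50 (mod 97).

97 ≡ 1 (mod 4), so we find a root by search.
Trying successive values, 27² = 729 ≡ 50 (mod 97). The other root is 97 − 27 = 70.

27, 70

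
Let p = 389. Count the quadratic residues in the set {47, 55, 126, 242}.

(47/389) = -1 → non-residue.
(55/389) = +1 → QR.
(126/389) = -1 → non-residue.
(242/389) = -1 → non-residue.
Total quadratic residues among the 4: 1.

1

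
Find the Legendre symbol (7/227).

1

Reciprocity: 7 ≡ 3 and 227 ≡ 3 (mod 4), so (7/227) = −(227/7).
Reduce top mod 7: now compute (3/7).
Reciprocity: 3 ≡ 3 and 7 ≡ 3 (mod 4), so (3/7) = −(7/3).
Reduce top mod 3: now compute (1/3).
Reached (1/3) = 1. Collecting the sign flips along the way, the symbol is +1.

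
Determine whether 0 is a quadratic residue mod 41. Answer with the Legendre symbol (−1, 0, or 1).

0

Top reduces to 0: gcd > 1, so the symbol is 0.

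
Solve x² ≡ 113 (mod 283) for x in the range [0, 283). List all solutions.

Since 283 ≡ 3 (mod 4), a square root of 113 is 113^((283+1)/4) = 113^71 mod 283.
Repeated squaring: 113^2≡34, 113^4≡24, 113^8≡10, 113^16≡100, 113^32≡95, 113^64≡252 (mod 283).
113^71 = 113^(64+4+2+1) ≡ 135 (mod 283).
Check: 135² = 18225 ≡ 113 (mod 283). The two roots are 135 and 148.

135, 148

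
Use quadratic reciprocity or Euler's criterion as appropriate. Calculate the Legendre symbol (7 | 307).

Reciprocity: 7 ≡ 3 and 307 ≡ 3 (mod 4), so (7/307) = −(307/7).
Reduce top mod 7: now compute (6/7).
Pull out 2: since 7 ≡ 7 (mod 8), (2/7) = +1.
Reciprocity: 3 ≡ 3 and 7 ≡ 3 (mod 4), so (3/7) = −(7/3).
Reduce top mod 3: now compute (1/3).
Reached (1/3) = 1. Collecting the sign flips along the way, the symbol is +1.

1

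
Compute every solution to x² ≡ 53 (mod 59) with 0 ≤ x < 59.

Since 59 ≡ 3 (mod 4), a square root of 53 is 53^((59+1)/4) = 53^15 mod 59.
Repeated squaring: 53^2≡36, 53^4≡57, 53^8≡4 (mod 59).
53^15 = 53^(8+4+2+1) ≡ 17 (mod 59).
Check: 17² = 289 ≡ 53 (mod 59). The two roots are 17 and 42.

17, 42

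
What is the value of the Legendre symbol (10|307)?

Pull out 2: since 307 ≡ 3 (mod 8), (2/307) = -1.
Reciprocity: 5 ≡ 1 and 307 ≡ 3 (mod 4), so (5/307) = +(307/5).
Reduce top mod 5: now compute (2/5).
Pull out 2: since 5 ≡ 5 (mod 8), (2/5) = -1.
Reached (1/5) = 1. Collecting the sign flips along the way, the symbol is +1.

1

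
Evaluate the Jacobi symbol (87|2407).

0

Reciprocity: 87 ≡ 3 and 2407 ≡ 3 (mod 4), so (87/2407) = −(2407/87).
Reduce top mod 87: now compute (58/87).
Pull out 2: since 87 ≡ 7 (mod 8), (2/87) = +1.
Reciprocity: 29 ≡ 1 and 87 ≡ 3 (mod 4), so (29/87) = +(87/29).
Reduce top mod 29: now compute (0/29).
Top reduces to 0: gcd > 1, so the symbol is 0.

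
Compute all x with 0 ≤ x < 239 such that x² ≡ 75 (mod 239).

Since 239 ≡ 3 (mod 4), a square root of 75 is 75^((239+1)/4) = 75^60 mod 239.
Repeated squaring: 75^2≡128, 75^4≡132, 75^8≡216, 75^16≡51, 75^32≡211 (mod 239).
75^60 = 75^(32+16+8+4) ≡ 187 (mod 239).
Check: 187² = 34969 ≡ 75 (mod 239). The two roots are 52 and 187.

52, 187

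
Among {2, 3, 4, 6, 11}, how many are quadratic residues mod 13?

2

(2/13) = -1 → non-residue.
(3/13) = +1 → QR.
(4/13) = +1 → QR.
(6/13) = -1 → non-residue.
(11/13) = -1 → non-residue.
Total quadratic residues among the 5: 2.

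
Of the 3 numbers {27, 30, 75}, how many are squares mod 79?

(27/79) = -1 → non-residue.
(30/79) = -1 → non-residue.
(75/79) = -1 → non-residue.
Total quadratic residues among the 3: 0.

0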